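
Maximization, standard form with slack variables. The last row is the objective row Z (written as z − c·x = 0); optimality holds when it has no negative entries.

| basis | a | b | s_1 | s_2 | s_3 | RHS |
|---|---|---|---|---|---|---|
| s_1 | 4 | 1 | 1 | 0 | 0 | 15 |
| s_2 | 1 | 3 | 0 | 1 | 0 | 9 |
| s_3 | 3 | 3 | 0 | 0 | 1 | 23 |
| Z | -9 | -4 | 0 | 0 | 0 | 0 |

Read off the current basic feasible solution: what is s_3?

s_3 is basic (row 3); its value is the RHS of that row, 23.

23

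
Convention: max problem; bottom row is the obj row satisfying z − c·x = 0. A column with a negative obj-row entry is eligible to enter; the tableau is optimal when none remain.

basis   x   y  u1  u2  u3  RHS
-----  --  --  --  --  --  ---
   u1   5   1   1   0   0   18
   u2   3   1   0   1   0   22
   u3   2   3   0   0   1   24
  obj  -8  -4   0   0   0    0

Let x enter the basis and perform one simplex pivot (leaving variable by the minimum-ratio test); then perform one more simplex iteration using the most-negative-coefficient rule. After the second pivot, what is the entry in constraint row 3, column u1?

Ratio test on column x — row 1: 18/5 = 18/5; row 2: 22/3 = 22/3; row 3: 24/2 = 12. Minimum is 18/5 at row 1 (u1 leaves); pivot element 5.
Divide row 1 by 5; eliminate column x from the other rows.
Second iteration: most negative obj-row entry is -12/5 in column y, so y enters.
Ratio test on column y — row 1: (18/5)/(1/5) = 18; row 2: (56/5)/(2/5) = 28; row 3: (84/5)/(13/5) = 84/13. Minimum is 84/13 at row 3 (u3 leaves); pivot element 13/5.
Divide row 3 by 13/5; eliminate column y from the other rows.
After both pivots, the entry at constraint row 3, column u1 is -2/13.

-2/13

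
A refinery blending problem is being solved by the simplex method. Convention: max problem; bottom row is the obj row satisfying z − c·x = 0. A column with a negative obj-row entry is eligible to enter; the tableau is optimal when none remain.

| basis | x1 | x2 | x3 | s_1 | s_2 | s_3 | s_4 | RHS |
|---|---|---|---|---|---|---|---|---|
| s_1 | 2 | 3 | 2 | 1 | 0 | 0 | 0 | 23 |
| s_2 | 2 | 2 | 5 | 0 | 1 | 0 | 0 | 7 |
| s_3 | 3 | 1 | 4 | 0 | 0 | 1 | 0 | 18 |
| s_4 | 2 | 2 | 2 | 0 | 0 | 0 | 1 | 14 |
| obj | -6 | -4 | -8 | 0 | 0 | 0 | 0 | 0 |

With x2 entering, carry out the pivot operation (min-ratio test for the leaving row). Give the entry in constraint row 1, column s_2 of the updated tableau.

Ratio test on column x2 — row 1: 23/3 = 23/3; row 2: 7/2 = 7/2; row 3: 18/1 = 18; row 4: 14/2 = 7. Minimum is 7/2 at row 2 (s_2 leaves); pivot element 2.
Divide row 2 by 2; eliminate column x2 from the other rows.
Row 1 update in column s_2: 0 − 3·(1/2) = -3/2.

-3/2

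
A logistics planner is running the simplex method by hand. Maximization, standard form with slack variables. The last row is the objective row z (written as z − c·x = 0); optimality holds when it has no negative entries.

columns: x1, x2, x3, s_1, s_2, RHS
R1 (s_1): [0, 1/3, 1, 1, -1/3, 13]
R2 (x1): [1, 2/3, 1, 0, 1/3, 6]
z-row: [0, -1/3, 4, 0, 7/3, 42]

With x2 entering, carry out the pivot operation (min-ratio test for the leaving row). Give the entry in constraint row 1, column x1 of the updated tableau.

-1/2

Ratio test on column x2 — row 1: 13/(1/3) = 39; row 2: 6/(2/3) = 9. Minimum is 9 at row 2 (x1 leaves); pivot element 2/3.
Divide row 2 by 2/3; eliminate column x2 from the other rows.
Row 1 update in column x1: 0 − (1/3)·(3/2) = -1/2.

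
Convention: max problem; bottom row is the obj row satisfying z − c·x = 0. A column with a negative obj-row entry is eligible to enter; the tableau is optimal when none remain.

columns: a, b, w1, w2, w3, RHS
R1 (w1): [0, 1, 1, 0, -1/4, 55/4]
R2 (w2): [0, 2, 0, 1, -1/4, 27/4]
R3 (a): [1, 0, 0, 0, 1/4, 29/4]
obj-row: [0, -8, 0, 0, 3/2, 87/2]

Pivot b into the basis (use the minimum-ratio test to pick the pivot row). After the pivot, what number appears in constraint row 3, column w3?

1/4

Ratio test on column b — row 1: (55/4)/1 = 55/4; row 2: (27/4)/2 = 27/8; row 3: entry 0 ≤ 0. Minimum is 27/8 at row 2 (w2 leaves); pivot element 2.
Divide row 2 by 2; eliminate column b from the other rows.
Row 3 update in column w3: 1/4 − 0·(-1/8) = 1/4.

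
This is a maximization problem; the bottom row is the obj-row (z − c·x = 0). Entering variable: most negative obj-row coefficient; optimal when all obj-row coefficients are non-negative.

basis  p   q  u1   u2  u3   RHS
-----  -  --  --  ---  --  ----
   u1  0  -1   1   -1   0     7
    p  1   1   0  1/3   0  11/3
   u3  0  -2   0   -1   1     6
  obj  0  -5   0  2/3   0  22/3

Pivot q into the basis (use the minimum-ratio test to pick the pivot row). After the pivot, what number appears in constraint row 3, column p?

Ratio test on column q — row 1: entry -1 ≤ 0; row 2: (11/3)/1 = 11/3; row 3: entry -2 ≤ 0. Minimum is 11/3 at row 2 (p leaves); pivot element 1.
Divide row 2 by 1; eliminate column q from the other rows.
Row 3 update in column p: 0 − (-2)·1 = 2.

2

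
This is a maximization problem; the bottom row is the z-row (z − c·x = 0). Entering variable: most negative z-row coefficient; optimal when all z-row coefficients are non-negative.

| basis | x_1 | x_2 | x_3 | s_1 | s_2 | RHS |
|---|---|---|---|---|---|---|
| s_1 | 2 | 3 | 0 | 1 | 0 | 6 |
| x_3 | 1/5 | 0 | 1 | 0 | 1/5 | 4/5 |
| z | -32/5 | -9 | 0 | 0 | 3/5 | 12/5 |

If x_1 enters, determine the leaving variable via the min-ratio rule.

s_1

Column x_1 entries and ratios — s_1: 6/2 = 3; x_3: (4/5)/(1/5) = 4.
Smallest ratio is 3 in the row of s_1, so s_1 leaves.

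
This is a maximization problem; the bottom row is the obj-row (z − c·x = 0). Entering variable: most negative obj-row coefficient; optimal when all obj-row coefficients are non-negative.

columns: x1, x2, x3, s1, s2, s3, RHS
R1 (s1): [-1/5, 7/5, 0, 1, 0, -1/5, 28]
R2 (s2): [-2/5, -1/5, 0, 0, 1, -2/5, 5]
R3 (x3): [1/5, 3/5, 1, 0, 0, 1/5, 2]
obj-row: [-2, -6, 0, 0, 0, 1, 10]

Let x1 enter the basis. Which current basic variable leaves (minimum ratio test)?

x3

Column x1 entries and ratios — s1: -1/5 ≤ 0, skip; s2: -2/5 ≤ 0, skip; x3: 2/(1/5) = 10.
Smallest ratio is 10 in the row of x3, so x3 leaves.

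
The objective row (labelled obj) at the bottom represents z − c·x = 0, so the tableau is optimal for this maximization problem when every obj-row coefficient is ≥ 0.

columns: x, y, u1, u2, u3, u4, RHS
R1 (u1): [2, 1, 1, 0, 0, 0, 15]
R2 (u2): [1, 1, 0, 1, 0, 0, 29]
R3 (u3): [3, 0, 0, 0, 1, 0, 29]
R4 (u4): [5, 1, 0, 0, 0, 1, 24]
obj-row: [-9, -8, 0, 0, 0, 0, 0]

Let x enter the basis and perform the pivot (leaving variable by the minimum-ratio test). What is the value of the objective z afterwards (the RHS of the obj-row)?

Ratio test on column x — row 1: 15/2 = 15/2; row 2: 29/1 = 29; row 3: 29/3 = 29/3; row 4: 24/5 = 24/5. Minimum is 24/5 at row 4 (u4 leaves); pivot element 5.
Pivot on row 4; the obj-row RHS becomes 0 − (-9)·(24/5) = 216/5.

216/5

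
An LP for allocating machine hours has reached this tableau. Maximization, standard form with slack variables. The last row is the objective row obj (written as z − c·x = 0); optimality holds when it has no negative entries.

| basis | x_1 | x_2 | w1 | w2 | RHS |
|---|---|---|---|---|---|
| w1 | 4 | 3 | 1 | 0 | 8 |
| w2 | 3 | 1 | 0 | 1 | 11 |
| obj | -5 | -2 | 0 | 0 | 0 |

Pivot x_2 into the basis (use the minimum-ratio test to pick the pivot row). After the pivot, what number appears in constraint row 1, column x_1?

4/3

Ratio test on column x_2 — row 1: 8/3 = 8/3; row 2: 11/1 = 11. Minimum is 8/3 at row 1 (w1 leaves); pivot element 3.
Divide row 1 by 3; eliminate column x_2 from the other rows.
In the new row 1, the x_1 entry is the old entry divided by the pivot: 4/3 = 4/3.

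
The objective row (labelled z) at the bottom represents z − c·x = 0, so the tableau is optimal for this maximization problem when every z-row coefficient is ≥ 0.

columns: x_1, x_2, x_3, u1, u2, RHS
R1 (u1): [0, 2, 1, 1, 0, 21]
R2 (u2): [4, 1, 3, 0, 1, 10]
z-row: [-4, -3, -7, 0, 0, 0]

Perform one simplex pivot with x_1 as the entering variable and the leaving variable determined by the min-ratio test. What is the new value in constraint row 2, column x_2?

1/4

Ratio test on column x_1 — row 1: entry 0 ≤ 0; row 2: 10/4 = 5/2. Minimum is 5/2 at row 2 (u2 leaves); pivot element 4.
Divide row 2 by 4; eliminate column x_1 from the other rows.
In the new row 2, the x_2 entry is the old entry divided by the pivot: 1/4 = 1/4.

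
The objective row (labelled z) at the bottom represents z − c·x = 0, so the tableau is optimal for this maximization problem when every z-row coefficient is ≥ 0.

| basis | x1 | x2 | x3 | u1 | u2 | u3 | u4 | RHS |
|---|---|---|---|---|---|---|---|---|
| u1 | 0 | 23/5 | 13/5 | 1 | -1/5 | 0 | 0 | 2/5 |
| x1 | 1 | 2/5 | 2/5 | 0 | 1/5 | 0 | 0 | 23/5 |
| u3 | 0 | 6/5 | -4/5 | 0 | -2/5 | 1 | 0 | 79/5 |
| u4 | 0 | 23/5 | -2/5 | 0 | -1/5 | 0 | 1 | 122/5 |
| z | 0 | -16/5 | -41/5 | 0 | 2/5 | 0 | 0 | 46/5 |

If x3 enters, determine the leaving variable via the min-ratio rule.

u1

Column x3 entries and ratios — u1: (2/5)/(13/5) = 2/13; x1: (23/5)/(2/5) = 23/2; u3: -4/5 ≤ 0, skip; u4: -2/5 ≤ 0, skip.
Smallest ratio is 2/13 in the row of u1, so u1 leaves.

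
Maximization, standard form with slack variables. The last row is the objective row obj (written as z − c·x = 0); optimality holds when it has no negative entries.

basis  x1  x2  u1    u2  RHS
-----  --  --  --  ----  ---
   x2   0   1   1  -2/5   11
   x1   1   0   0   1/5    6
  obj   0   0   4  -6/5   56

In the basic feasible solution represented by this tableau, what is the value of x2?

11

x2 is basic (row 1); its value is the RHS of that row, 11.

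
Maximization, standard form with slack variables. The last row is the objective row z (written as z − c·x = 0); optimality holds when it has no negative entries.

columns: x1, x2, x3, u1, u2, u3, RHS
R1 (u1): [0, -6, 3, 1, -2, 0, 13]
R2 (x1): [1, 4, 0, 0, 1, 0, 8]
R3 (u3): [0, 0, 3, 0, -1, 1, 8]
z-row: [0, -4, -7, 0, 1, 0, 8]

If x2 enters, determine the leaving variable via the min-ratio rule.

x1

Column x2 entries and ratios — u1: -6 ≤ 0, skip; x1: 8/4 = 2; u3: 0 ≤ 0, skip.
Smallest ratio is 2 in the row of x1, so x1 leaves.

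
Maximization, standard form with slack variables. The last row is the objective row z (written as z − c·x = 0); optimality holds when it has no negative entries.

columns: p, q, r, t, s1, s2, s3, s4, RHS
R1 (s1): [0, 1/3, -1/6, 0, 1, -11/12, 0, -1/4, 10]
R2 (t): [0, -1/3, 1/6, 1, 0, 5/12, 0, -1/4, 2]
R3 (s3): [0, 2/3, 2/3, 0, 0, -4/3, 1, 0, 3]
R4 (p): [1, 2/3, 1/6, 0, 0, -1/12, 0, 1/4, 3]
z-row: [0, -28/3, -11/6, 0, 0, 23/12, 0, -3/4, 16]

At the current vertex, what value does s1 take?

10

s1 is basic (row 1); its value is the RHS of that row, 10.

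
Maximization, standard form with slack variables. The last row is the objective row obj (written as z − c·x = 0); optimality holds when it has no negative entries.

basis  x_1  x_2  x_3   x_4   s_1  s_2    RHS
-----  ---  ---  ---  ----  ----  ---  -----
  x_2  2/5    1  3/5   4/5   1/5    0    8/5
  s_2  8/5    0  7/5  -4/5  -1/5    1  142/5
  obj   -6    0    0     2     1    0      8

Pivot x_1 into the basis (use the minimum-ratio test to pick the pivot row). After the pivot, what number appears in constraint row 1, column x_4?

Ratio test on column x_1 — row 1: (8/5)/(2/5) = 4; row 2: (142/5)/(8/5) = 71/4. Minimum is 4 at row 1 (x_2 leaves); pivot element 2/5.
Divide row 1 by 2/5; eliminate column x_1 from the other rows.
In the new row 1, the x_4 entry is the old entry divided by the pivot: (4/5)/(2/5) = 2.

2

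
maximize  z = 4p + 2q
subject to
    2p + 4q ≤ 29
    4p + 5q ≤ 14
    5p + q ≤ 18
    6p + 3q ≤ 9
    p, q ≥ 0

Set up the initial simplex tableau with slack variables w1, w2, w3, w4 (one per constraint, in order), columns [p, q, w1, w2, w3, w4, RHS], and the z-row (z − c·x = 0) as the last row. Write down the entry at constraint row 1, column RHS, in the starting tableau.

29

The RHS of constraint 1 is b_1 = 29.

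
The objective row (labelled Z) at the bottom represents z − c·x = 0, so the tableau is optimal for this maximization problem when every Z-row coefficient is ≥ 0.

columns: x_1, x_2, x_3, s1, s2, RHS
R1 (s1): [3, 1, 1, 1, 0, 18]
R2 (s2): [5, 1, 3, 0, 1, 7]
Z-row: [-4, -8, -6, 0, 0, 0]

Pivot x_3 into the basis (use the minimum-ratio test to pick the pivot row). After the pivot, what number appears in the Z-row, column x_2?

Ratio test on column x_3 — row 1: 18/1 = 18; row 2: 7/3 = 7/3. Minimum is 7/3 at row 2 (s2 leaves); pivot element 3.
Divide row 2 by 3; eliminate column x_3 from the other rows.
Z-row update in column x_2: -8 − (-6)·(1/3) = -6.

-6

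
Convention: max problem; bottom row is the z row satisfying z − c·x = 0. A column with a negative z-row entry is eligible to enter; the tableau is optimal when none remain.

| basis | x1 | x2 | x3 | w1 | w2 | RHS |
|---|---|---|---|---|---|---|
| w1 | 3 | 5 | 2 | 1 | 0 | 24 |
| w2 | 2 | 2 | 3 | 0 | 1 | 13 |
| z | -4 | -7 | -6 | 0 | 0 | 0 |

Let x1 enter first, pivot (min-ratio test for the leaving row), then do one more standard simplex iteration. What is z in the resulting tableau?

Ratio test on column x1 — row 1: 24/3 = 8; row 2: 13/2 = 13/2. Minimum is 13/2 at row 2 (w2 leaves); pivot element 2.
Pivot on row 2; the z-row RHS becomes 0 − (-4)·(13/2) = 26.
Next entering variable (most negative z-row entry -3): x2.
Ratio test on column x2 — row 1: (9/2)/2 = 9/4; row 2: (13/2)/1 = 13/2. Minimum is 9/4 at row 1 (w1 leaves); pivot element 2.
After the second pivot the z-row RHS is 26 − (-3)·(9/4) = 131/4.

131/4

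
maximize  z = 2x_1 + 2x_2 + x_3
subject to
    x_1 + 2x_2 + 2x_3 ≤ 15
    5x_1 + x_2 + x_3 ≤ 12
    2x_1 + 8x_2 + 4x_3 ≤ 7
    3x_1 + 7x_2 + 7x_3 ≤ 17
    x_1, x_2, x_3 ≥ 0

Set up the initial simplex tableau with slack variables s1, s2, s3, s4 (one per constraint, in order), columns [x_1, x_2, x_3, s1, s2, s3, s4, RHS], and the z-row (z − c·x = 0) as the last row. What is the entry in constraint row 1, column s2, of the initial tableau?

Slack s2 belongs to constraint 2; its column is the unit vector e_2, so the entry in row 1 is 0.

0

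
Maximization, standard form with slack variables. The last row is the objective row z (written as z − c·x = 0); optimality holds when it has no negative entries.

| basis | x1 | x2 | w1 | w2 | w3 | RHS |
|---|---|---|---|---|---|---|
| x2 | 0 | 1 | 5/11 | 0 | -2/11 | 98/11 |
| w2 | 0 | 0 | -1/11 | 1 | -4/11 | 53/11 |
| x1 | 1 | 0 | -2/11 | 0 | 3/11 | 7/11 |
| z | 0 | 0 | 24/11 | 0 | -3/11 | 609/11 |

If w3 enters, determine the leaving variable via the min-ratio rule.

Column w3 entries and ratios — x2: -2/11 ≤ 0, skip; w2: -4/11 ≤ 0, skip; x1: (7/11)/(3/11) = 7/3.
Smallest ratio is 7/3 in the row of x1, so x1 leaves.

x1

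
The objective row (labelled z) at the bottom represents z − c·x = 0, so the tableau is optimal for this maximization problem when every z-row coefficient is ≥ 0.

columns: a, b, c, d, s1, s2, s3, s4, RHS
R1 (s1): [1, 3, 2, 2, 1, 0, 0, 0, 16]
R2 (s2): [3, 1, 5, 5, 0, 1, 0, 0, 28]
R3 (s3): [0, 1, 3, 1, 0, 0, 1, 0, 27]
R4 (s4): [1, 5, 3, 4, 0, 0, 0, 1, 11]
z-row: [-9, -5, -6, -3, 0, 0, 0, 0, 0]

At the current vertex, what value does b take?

b is not in the basis, so in the current basic feasible solution b = 0.

0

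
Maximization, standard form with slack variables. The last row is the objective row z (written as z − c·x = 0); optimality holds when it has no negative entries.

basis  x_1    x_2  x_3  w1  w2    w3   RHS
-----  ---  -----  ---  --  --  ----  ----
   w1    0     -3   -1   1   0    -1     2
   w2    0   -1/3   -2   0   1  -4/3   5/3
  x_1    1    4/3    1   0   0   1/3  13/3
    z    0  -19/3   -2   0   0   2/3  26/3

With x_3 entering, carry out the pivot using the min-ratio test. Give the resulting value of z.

Ratio test on column x_3 — row 1: entry -1 ≤ 0; row 2: entry -2 ≤ 0; row 3: (13/3)/1 = 13/3. Minimum is 13/3 at row 3 (x_1 leaves); pivot element 1.
Pivot on row 3; the z-row RHS becomes 26/3 − (-2)·(13/3) = 52/3.

52/3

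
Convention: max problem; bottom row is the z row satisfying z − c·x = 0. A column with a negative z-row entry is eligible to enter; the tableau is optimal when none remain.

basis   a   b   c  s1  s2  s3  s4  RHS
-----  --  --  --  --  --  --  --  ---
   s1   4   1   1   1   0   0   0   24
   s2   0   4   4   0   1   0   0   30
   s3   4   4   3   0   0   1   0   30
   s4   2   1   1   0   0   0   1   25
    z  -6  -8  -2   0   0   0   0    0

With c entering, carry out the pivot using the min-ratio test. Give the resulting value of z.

Ratio test on column c — row 1: 24/1 = 24; row 2: 30/4 = 15/2; row 3: 30/3 = 10; row 4: 25/1 = 25. Minimum is 15/2 at row 2 (s2 leaves); pivot element 4.
Pivot on row 2; the z-row RHS becomes 0 − (-2)·(15/2) = 15.

15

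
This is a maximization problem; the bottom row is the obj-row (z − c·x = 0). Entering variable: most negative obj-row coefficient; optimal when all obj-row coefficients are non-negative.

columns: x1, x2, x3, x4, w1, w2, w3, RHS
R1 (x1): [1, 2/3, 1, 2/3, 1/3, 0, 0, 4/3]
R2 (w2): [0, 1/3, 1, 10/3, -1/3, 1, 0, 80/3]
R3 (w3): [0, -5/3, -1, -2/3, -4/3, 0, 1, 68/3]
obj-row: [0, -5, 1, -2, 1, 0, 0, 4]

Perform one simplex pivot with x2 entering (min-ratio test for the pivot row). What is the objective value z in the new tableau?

14

Ratio test on column x2 — row 1: (4/3)/(2/3) = 2; row 2: (80/3)/(1/3) = 80; row 3: entry -5/3 ≤ 0. Minimum is 2 at row 1 (x1 leaves); pivot element 2/3.
Pivot on row 1; the obj-row RHS becomes 4 − (-5)·2 = 14.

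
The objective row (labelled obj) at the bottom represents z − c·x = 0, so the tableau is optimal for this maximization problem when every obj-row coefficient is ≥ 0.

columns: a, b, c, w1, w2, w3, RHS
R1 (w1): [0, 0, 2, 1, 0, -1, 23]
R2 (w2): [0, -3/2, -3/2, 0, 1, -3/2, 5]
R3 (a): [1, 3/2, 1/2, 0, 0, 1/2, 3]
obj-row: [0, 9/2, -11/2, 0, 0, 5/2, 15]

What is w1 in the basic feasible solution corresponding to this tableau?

23

w1 is basic (row 1); its value is the RHS of that row, 23.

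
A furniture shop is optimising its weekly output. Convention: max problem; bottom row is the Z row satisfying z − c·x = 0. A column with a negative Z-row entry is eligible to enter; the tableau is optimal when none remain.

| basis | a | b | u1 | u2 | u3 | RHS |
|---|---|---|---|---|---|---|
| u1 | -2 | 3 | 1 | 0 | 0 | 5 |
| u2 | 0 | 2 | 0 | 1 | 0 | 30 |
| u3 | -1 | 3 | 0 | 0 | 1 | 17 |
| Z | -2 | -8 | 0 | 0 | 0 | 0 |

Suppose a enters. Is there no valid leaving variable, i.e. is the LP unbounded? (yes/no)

yes

Every constraint-row entry in column a is ≤ 0, so increasing a is unbounded.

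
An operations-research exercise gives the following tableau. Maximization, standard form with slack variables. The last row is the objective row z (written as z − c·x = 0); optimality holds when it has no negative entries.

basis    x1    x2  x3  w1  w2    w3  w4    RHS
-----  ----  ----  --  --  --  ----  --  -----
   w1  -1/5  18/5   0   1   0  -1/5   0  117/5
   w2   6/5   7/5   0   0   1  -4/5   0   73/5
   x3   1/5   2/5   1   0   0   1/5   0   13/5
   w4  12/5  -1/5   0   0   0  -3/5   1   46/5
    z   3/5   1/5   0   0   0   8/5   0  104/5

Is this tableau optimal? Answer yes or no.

Every z-row coefficient is ≥ 0, so the tableau is optimal.

yes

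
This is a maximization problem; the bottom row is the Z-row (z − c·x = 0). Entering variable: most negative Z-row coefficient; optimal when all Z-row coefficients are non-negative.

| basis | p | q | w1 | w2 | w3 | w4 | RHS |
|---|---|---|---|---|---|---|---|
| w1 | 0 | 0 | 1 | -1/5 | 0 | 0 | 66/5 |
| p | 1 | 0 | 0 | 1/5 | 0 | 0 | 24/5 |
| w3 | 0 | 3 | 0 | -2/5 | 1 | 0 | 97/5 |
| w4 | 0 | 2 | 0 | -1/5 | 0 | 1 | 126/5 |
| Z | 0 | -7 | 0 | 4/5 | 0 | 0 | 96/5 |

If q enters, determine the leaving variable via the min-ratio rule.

w3

Column q entries and ratios — w1: 0 ≤ 0, skip; p: 0 ≤ 0, skip; w3: (97/5)/3 = 97/15; w4: (126/5)/2 = 63/5.
Smallest ratio is 97/15 in the row of w3, so w3 leaves.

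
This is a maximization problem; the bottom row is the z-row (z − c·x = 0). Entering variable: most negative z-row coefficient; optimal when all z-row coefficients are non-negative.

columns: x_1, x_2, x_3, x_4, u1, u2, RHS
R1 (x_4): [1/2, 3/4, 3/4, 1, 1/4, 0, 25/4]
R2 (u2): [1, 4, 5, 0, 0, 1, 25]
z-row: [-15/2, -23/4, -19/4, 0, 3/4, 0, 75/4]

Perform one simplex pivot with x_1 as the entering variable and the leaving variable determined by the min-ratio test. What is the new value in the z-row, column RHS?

Ratio test on column x_1 — row 1: (25/4)/(1/2) = 25/2; row 2: 25/1 = 25. Minimum is 25/2 at row 1 (x_4 leaves); pivot element 1/2.
Divide row 1 by 1/2; eliminate column x_1 from the other rows.
z-row update in column RHS: 75/4 − (-15/2)·(25/2) = 225/2.

225/2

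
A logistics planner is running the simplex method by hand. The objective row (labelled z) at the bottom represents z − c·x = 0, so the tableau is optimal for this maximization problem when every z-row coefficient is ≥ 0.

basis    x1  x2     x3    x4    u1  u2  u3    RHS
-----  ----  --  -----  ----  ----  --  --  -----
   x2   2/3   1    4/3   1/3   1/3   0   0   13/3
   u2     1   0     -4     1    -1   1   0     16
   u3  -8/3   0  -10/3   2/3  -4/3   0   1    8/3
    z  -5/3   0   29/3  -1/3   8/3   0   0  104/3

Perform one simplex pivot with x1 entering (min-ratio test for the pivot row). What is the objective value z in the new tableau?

91/2

Ratio test on column x1 — row 1: (13/3)/(2/3) = 13/2; row 2: 16/1 = 16; row 3: entry -8/3 ≤ 0. Minimum is 13/2 at row 1 (x2 leaves); pivot element 2/3.
Pivot on row 1; the z-row RHS becomes 104/3 − (-5/3)·(13/2) = 91/2.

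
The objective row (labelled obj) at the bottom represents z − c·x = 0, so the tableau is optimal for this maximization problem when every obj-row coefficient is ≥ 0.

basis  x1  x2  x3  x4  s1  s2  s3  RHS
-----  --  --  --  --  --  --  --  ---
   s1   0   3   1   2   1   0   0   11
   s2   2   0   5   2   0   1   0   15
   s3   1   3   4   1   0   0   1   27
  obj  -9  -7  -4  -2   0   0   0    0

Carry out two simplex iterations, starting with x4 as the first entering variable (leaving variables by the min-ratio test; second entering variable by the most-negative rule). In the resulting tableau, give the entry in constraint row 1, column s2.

0

Ratio test on column x4 — row 1: 11/2 = 11/2; row 2: 15/2 = 15/2; row 3: 27/1 = 27. Minimum is 11/2 at row 1 (s1 leaves); pivot element 2.
Divide row 1 by 2; eliminate column x4 from the other rows.
Second iteration: most negative obj-row entry is -9 in column x1, so x1 enters.
Ratio test on column x1 — row 1: entry 0 ≤ 0; row 2: 4/2 = 2; row 3: (43/2)/1 = 43/2. Minimum is 2 at row 2 (s2 leaves); pivot element 2.
Divide row 2 by 2; eliminate column x1 from the other rows.
After both pivots, the entry at constraint row 1, column s2 is 0.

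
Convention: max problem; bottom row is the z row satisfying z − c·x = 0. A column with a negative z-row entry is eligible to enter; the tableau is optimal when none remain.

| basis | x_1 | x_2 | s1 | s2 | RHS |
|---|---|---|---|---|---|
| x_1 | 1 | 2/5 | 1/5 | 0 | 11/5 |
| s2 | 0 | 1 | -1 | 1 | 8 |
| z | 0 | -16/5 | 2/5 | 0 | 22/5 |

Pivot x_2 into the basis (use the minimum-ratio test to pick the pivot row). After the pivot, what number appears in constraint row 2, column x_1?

-5/2

Ratio test on column x_2 — row 1: (11/5)/(2/5) = 11/2; row 2: 8/1 = 8. Minimum is 11/2 at row 1 (x_1 leaves); pivot element 2/5.
Divide row 1 by 2/5; eliminate column x_2 from the other rows.
Row 2 update in column x_1: 0 − 1·(5/2) = -5/2.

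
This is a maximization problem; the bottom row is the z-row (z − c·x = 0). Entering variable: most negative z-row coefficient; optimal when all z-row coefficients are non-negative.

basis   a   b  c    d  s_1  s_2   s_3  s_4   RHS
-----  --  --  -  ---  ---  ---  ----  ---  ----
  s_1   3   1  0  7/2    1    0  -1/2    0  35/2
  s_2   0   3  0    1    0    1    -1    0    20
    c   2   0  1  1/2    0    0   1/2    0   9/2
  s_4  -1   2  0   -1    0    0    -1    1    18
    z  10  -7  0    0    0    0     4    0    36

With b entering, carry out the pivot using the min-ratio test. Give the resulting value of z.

Ratio test on column b — row 1: (35/2)/1 = 35/2; row 2: 20/3 = 20/3; row 3: entry 0 ≤ 0; row 4: 18/2 = 9. Minimum is 20/3 at row 2 (s_2 leaves); pivot element 3.
Pivot on row 2; the z-row RHS becomes 36 − (-7)·(20/3) = 248/3.

248/3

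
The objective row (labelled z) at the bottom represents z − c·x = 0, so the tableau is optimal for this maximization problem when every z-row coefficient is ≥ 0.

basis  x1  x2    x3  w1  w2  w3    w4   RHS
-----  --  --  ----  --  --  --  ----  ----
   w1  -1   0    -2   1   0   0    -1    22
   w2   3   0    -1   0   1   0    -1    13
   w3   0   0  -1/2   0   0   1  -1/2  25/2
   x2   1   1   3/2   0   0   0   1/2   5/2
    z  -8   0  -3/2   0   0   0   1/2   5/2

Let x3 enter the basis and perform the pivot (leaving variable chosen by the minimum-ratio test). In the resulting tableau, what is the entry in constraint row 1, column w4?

-1/3

Ratio test on column x3 — row 1: entry -2 ≤ 0; row 2: entry -1 ≤ 0; row 3: entry -1/2 ≤ 0; row 4: (5/2)/(3/2) = 5/3. Minimum is 5/3 at row 4 (x2 leaves); pivot element 3/2.
Divide row 4 by 3/2; eliminate column x3 from the other rows.
Row 1 update in column w4: -1 − (-2)·(1/3) = -1/3.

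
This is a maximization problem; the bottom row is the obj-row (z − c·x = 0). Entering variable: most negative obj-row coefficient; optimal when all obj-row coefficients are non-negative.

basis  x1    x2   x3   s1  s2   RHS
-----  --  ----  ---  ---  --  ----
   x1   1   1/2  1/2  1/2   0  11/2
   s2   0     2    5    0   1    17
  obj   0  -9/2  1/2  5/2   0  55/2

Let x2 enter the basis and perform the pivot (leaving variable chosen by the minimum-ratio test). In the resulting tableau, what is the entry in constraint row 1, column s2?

Ratio test on column x2 — row 1: (11/2)/(1/2) = 11; row 2: 17/2 = 17/2. Minimum is 17/2 at row 2 (s2 leaves); pivot element 2.
Divide row 2 by 2; eliminate column x2 from the other rows.
Row 1 update in column s2: 0 − (1/2)·(1/2) = -1/4.

-1/4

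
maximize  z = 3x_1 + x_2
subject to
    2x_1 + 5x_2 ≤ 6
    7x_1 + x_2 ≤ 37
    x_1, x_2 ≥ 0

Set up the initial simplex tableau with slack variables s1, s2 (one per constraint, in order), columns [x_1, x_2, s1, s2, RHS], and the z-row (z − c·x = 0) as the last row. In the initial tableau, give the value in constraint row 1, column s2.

Slack s2 belongs to constraint 2; its column is the unit vector e_2, so the entry in row 1 is 0.

0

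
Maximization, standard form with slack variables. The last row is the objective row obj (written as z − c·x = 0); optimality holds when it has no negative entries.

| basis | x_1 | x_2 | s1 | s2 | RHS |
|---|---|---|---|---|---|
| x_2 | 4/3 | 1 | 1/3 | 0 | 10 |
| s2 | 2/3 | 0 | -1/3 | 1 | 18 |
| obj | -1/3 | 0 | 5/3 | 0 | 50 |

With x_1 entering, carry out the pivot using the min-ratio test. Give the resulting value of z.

Ratio test on column x_1 — row 1: 10/(4/3) = 15/2; row 2: 18/(2/3) = 27. Minimum is 15/2 at row 1 (x_2 leaves); pivot element 4/3.
Pivot on row 1; the obj-row RHS becomes 50 − (-1/3)·(15/2) = 105/2.

105/2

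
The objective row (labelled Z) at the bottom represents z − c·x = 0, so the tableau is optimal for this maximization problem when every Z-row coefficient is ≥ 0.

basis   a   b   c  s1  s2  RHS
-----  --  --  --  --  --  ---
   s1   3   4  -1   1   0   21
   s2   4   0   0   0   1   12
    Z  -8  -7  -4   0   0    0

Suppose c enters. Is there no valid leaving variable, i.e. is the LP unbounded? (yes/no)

yes

Every constraint-row entry in column c is ≤ 0, so increasing c is unbounded.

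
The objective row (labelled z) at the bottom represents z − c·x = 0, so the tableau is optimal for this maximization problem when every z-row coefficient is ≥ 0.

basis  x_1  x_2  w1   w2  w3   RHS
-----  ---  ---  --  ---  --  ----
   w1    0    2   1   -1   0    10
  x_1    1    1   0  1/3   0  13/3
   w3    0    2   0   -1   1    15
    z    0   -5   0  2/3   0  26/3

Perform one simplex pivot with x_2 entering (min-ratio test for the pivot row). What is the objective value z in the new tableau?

Ratio test on column x_2 — row 1: 10/2 = 5; row 2: (13/3)/1 = 13/3; row 3: 15/2 = 15/2. Minimum is 13/3 at row 2 (x_1 leaves); pivot element 1.
Pivot on row 2; the z-row RHS becomes 26/3 − (-5)·(13/3) = 91/3.

91/3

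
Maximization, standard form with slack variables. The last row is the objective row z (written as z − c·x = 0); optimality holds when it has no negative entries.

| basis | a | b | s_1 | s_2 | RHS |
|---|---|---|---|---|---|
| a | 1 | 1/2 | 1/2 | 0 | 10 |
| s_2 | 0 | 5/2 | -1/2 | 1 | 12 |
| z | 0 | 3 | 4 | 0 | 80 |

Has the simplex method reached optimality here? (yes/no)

Every z-row coefficient is ≥ 0, so the tableau is optimal.

yes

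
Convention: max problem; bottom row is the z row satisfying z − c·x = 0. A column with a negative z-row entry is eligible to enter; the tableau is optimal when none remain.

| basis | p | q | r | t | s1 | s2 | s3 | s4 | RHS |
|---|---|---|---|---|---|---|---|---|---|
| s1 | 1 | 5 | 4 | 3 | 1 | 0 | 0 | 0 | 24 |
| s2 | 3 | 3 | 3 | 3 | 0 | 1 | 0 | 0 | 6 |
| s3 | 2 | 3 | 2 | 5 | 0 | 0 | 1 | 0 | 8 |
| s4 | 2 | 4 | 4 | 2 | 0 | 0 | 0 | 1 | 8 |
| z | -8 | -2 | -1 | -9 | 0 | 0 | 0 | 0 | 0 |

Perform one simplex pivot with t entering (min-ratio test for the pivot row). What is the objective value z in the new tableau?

Ratio test on column t — row 1: 24/3 = 8; row 2: 6/3 = 2; row 3: 8/5 = 8/5; row 4: 8/2 = 4. Minimum is 8/5 at row 3 (s3 leaves); pivot element 5.
Pivot on row 3; the z-row RHS becomes 0 − (-9)·(8/5) = 72/5.

72/5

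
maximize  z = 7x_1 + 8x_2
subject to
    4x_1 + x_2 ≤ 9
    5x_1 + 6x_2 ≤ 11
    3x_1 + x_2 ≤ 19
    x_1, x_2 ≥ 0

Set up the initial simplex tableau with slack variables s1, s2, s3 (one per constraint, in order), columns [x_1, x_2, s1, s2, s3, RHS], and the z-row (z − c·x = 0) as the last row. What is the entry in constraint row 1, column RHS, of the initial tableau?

The RHS of constraint 1 is b_1 = 9.

9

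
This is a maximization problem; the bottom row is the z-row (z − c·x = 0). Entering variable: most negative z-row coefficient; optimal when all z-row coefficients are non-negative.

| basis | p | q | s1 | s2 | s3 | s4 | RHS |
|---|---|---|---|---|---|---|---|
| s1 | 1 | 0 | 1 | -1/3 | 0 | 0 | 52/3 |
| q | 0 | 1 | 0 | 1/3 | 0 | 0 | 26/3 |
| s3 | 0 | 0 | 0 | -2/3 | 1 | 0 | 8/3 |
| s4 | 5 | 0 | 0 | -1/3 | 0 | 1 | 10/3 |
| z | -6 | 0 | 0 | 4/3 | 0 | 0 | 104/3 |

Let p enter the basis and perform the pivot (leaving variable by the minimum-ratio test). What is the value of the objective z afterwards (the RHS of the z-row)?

116/3

Ratio test on column p — row 1: (52/3)/1 = 52/3; row 2: entry 0 ≤ 0; row 3: entry 0 ≤ 0; row 4: (10/3)/5 = 2/3. Minimum is 2/3 at row 4 (s4 leaves); pivot element 5.
Pivot on row 4; the z-row RHS becomes 104/3 − (-6)·(2/3) = 116/3.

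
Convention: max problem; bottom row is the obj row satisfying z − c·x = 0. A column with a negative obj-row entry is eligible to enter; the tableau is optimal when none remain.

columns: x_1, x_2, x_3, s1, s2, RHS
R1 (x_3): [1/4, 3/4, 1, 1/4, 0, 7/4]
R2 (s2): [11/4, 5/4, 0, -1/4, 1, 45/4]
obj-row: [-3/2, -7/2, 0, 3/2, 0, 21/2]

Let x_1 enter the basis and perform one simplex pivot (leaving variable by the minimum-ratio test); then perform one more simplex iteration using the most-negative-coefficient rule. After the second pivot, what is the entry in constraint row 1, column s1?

Ratio test on column x_1 — row 1: (7/4)/(1/4) = 7; row 2: (45/4)/(11/4) = 45/11. Minimum is 45/11 at row 2 (s2 leaves); pivot element 11/4.
Divide row 2 by 11/4; eliminate column x_1 from the other rows.
Second iteration: most negative obj-row entry is -31/11 in column x_2, so x_2 enters.
Ratio test on column x_2 — row 1: (8/11)/(7/11) = 8/7; row 2: (45/11)/(5/11) = 9. Minimum is 8/7 at row 1 (x_3 leaves); pivot element 7/11.
Divide row 1 by 7/11; eliminate column x_2 from the other rows.
After both pivots, the entry at constraint row 1, column s1 is 3/7.

3/7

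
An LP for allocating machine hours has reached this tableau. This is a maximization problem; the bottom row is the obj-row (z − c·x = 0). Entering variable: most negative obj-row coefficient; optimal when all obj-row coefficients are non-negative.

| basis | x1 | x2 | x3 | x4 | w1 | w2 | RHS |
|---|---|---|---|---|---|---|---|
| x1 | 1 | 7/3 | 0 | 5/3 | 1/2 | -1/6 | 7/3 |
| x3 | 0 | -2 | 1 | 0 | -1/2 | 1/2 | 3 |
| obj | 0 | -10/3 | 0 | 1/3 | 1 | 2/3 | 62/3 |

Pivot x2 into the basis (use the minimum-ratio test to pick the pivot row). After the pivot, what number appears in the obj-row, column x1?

10/7

Ratio test on column x2 — row 1: (7/3)/(7/3) = 1; row 2: entry -2 ≤ 0. Minimum is 1 at row 1 (x1 leaves); pivot element 7/3.
Divide row 1 by 7/3; eliminate column x2 from the other rows.
obj-row update in column x1: 0 − (-10/3)·(3/7) = 10/7.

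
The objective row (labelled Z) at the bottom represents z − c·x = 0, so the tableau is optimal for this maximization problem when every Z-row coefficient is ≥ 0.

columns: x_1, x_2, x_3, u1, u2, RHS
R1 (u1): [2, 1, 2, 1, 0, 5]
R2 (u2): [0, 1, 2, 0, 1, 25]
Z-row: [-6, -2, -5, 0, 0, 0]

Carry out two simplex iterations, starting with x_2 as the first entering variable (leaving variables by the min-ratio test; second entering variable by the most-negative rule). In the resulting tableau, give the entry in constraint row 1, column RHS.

Ratio test on column x_2 — row 1: 5/1 = 5; row 2: 25/1 = 25. Minimum is 5 at row 1 (u1 leaves); pivot element 1.
Divide row 1 by 1; eliminate column x_2 from the other rows.
Second iteration: most negative Z-row entry is -2 in column x_1, so x_1 enters.
Ratio test on column x_1 — row 1: 5/2 = 5/2; row 2: entry -2 ≤ 0. Minimum is 5/2 at row 1 (x_2 leaves); pivot element 2.
Divide row 1 by 2; eliminate column x_1 from the other rows.
After both pivots, the entry at constraint row 1, column RHS is 5/2.

5/2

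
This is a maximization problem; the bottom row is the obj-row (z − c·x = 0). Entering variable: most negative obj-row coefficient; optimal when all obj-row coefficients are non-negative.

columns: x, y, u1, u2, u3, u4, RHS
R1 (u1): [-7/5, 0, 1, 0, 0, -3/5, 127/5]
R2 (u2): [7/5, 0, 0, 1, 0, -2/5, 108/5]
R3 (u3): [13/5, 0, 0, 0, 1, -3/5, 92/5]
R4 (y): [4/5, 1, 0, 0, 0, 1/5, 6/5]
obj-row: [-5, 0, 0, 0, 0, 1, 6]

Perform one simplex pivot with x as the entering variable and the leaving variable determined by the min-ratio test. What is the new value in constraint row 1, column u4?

Ratio test on column x — row 1: entry -7/5 ≤ 0; row 2: (108/5)/(7/5) = 108/7; row 3: (92/5)/(13/5) = 92/13; row 4: (6/5)/(4/5) = 3/2. Minimum is 3/2 at row 4 (y leaves); pivot element 4/5.
Divide row 4 by 4/5; eliminate column x from the other rows.
Row 1 update in column u4: -3/5 − (-7/5)·(1/4) = -1/4.

-1/4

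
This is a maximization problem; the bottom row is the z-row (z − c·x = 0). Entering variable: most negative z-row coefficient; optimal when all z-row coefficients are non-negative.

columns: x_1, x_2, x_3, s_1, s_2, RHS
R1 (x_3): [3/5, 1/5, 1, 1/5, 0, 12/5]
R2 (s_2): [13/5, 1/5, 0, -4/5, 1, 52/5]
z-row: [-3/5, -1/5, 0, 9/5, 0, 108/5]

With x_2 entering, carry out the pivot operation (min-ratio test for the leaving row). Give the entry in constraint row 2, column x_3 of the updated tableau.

Ratio test on column x_2 — row 1: (12/5)/(1/5) = 12; row 2: (52/5)/(1/5) = 52. Minimum is 12 at row 1 (x_3 leaves); pivot element 1/5.
Divide row 1 by 1/5; eliminate column x_2 from the other rows.
Row 2 update in column x_3: 0 − (1/5)·5 = -1.

-1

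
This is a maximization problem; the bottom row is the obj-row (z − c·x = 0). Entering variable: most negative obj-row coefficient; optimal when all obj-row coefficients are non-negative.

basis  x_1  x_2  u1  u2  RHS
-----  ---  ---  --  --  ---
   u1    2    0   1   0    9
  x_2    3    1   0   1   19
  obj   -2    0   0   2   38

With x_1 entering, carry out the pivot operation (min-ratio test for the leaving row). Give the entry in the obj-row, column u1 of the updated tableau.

1

Ratio test on column x_1 — row 1: 9/2 = 9/2; row 2: 19/3 = 19/3. Minimum is 9/2 at row 1 (u1 leaves); pivot element 2.
Divide row 1 by 2; eliminate column x_1 from the other rows.
obj-row update in column u1: 0 − (-2)·(1/2) = 1.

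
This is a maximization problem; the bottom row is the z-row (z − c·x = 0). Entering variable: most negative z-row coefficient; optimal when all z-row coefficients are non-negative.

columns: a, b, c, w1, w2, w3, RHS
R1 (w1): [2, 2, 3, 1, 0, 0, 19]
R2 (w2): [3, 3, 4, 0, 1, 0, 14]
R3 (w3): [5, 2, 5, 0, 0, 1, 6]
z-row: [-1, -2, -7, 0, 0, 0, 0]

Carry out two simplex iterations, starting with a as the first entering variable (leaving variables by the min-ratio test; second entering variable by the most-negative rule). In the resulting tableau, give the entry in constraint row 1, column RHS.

77/5

Ratio test on column a — row 1: 19/2 = 19/2; row 2: 14/3 = 14/3; row 3: 6/5 = 6/5. Minimum is 6/5 at row 3 (w3 leaves); pivot element 5.
Divide row 3 by 5; eliminate column a from the other rows.
Second iteration: most negative z-row entry is -6 in column c, so c enters.
Ratio test on column c — row 1: (83/5)/1 = 83/5; row 2: (52/5)/1 = 52/5; row 3: (6/5)/1 = 6/5. Minimum is 6/5 at row 3 (a leaves); pivot element 1.
Divide row 3 by 1; eliminate column c from the other rows.
After both pivots, the entry at constraint row 1, column RHS is 77/5.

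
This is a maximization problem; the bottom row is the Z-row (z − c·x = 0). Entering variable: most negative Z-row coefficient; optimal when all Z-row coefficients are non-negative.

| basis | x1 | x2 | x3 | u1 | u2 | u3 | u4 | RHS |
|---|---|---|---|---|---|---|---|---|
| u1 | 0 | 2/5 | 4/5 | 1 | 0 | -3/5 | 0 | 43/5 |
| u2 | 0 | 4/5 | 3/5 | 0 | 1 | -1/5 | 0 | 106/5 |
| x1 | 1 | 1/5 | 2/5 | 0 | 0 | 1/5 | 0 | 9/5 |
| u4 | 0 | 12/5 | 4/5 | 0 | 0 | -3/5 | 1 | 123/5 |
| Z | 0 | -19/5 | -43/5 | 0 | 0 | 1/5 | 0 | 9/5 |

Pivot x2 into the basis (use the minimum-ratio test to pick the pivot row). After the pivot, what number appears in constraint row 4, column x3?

Ratio test on column x2 — row 1: (43/5)/(2/5) = 43/2; row 2: (106/5)/(4/5) = 53/2; row 3: (9/5)/(1/5) = 9; row 4: (123/5)/(12/5) = 41/4. Minimum is 9 at row 3 (x1 leaves); pivot element 1/5.
Divide row 3 by 1/5; eliminate column x2 from the other rows.
Row 4 update in column x3: 4/5 − (12/5)·2 = -4.

-4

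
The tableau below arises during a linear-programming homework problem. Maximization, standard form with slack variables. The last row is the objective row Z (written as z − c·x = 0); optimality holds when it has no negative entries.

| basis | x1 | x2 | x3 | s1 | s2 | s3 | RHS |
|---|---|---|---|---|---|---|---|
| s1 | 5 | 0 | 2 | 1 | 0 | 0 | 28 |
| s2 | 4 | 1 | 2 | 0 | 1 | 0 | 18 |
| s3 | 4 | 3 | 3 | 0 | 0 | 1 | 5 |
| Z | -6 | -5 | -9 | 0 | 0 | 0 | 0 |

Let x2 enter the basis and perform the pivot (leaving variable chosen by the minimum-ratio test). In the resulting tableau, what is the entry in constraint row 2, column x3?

Ratio test on column x2 — row 1: entry 0 ≤ 0; row 2: 18/1 = 18; row 3: 5/3 = 5/3. Minimum is 5/3 at row 3 (s3 leaves); pivot element 3.
Divide row 3 by 3; eliminate column x2 from the other rows.
Row 2 update in column x3: 2 − 1·1 = 1.

1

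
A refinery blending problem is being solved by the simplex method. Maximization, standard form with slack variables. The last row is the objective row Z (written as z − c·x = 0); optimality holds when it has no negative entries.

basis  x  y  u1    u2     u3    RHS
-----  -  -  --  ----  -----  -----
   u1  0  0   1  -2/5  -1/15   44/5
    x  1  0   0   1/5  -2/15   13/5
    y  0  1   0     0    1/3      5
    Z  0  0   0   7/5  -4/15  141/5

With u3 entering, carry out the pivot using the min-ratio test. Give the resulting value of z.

Ratio test on column u3 — row 1: entry -1/15 ≤ 0; row 2: entry -2/15 ≤ 0; row 3: 5/(1/3) = 15. Minimum is 15 at row 3 (y leaves); pivot element 1/3.
Pivot on row 3; the Z-row RHS becomes 141/5 − (-4/15)·15 = 161/5.

161/5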